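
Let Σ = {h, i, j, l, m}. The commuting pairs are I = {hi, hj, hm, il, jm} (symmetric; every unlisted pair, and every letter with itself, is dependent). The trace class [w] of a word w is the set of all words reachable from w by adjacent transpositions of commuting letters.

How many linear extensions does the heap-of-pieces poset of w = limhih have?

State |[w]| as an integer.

16

drop 0:l onto floor
drop 1:i onto floor
drop 2:m onto {0:l, 1:i}
drop 3:h onto {0:l}
drop 4:i onto {2:m}
drop 5:h onto {3:h}
ground layer = {0:l, 1:i}
drop-orders for the pieces not yet dropped (sum over which currently-grounded one goes next):
  1 to go: {4} 1  {5} 1
  2 to go: {2,4} 1  {3,5} 1  {4,5} 2
  3 to go: {1,2,4} 1  {2,4,5} 3  {3,4,5} 3
  4 to go: {1,2,4,5} 4  {2,3,4,5} 6
  if 0:l drops first: 10 orders
  if 1:i drops first: 6 orders
heap linearizations: 16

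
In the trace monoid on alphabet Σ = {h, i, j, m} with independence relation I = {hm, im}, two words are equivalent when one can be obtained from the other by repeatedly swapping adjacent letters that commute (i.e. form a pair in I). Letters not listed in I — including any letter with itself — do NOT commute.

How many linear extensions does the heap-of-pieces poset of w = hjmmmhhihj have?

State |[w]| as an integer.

drop 0:h onto floor
drop 1:j onto {0:h}
drop 2:m onto {1:j}
drop 3:m onto {2:m}
drop 4:m onto {3:m}
drop 5:h onto {1:j}
drop 6:h onto {5:h}
drop 7:i onto {6:h}
drop 8:h onto {7:i}
drop 9:j onto {4:m, 8:h}
ground layer = {0:h}
drop-orders for the pieces not yet dropped (sum over which currently-grounded one goes next):
  1 to go: {9} 1
  2 to go: {4,9} 1  {8,9} 1
  3 to go: {3,4,9} 1  {4,8,9} 2  {7,8,9} 1
  4 to go: {2,3,4,9} 1  {3,4,8,9} 3  {4,7,8,9} 3  {6,7,8,9} 1
  5 to go: {2,3,4,8,9} 4  {3,4,7,8,9} 6  {4,6,7,8,9} 4  {5,6,7,8,9} 1
  6 to go: {2,3,4,7,8,9} 10  {3,4,6,7,8,9} 10  {4,5,6,7,8,9} 5
  7 to go: {2,3,4,6,7,8,9} 20  {3,4,5,6,7,8,9} 15
  8 to go: {2,3,4,5,6,7,8,9} 35
  if 0:h drops first: 35 orders

35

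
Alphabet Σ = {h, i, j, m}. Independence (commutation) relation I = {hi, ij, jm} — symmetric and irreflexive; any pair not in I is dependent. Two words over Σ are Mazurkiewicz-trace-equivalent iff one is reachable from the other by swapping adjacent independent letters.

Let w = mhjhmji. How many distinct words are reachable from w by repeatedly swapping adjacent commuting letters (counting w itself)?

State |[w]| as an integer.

drop 0:m onto floor
drop 1:h onto {0:m}
drop 2:j onto {1:h}
drop 3:h onto {2:j}
drop 4:m onto {3:h}
drop 5:j onto {3:h}
drop 6:i onto {4:m}
ground layer = {0:m}
drop-orders for the pieces not yet dropped (sum over which currently-grounded one goes next):
  1 to go: {5} 1  {6} 1
  2 to go: {4,6} 1  {5,6} 2
  3 to go: {4,5,6} 3
  4 to go: {3,4,5,6} 3
  5 to go: {2,3,4,5,6} 3
  if 0:m drops first: 3 orders

3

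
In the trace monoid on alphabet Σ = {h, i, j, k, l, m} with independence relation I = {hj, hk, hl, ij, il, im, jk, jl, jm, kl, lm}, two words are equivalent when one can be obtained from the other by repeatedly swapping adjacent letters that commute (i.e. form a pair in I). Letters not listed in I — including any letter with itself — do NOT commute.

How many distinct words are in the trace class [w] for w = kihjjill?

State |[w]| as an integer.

drop 0:k onto floor
drop 1:i onto {0:k}
drop 2:h onto {1:i}
drop 3:j onto floor
drop 4:j onto {3:j}
drop 5:i onto {2:h}
drop 6:l onto floor
drop 7:l onto {6:l}
ground layer = {0:k, 3:j, 6:l}
drop-orders for the pieces not yet dropped (sum over which currently-grounded one goes next):
  1 to go: {4} 1  {5} 1  {7} 1
  2 to go: {2,5} 1  {3,4} 1  {4,5} 2  {4,7} 2  {5,7} 2  {6,7} 1
  3 to go: {1,2,5} 1  {2,4,5} 3  {2,5,7} 3  {3,4,5} 3  {3,4,7} 3  {4,5,7} 6  {4,6,7} 3  {5,6,7} 3
  4 to go: {0,1,2,5} 1  {1,2,4,5} 4  {1,2,5,7} 4  {2,3,4,5} 6  {2,4,5,7} 12  {2,5,6,7} 6  {3,4,5,7} 12  {3,4,6,7} 6  {4,5,6,7} 12
  5 to go: {0,1,2,4,5} 5  {0,1,2,5,7} 5  {1,2,3,4,5} 10  {1,2,4,5,7} 20  {1,2,5,6,7} 10  {2,3,4,5,7} 30  {2,4,5,6,7} 30  {3,4,5,6,7} 30
  6 to go: {0,1,2,3,4,5} 15  {0,1,2,4,5,7} 30  {0,1,2,5,6,7} 15  {1,2,3,4,5,7} 60  {1,2,4,5,6,7} 60  {2,3,4,5,6,7} 90
  if 0:k drops first: 210 orders
  if 3:j drops first: 105 orders
  if 6:l drops first: 105 orders
heap linearizations: 420

420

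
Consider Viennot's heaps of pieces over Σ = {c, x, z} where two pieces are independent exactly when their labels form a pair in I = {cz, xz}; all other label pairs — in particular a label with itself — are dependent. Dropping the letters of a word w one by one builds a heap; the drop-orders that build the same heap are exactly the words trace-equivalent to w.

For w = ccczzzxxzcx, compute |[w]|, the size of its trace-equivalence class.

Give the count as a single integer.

330

piece 0:c — minimal
piece 1:c rests on {0:c}
piece 2:c rests on {1:c}
piece 3:z — minimal
piece 4:z rests on {3:z}
piece 5:z rests on {4:z}
piece 6:x rests on {2:c}
piece 7:x rests on {6:x}
piece 8:z rests on {5:z}
piece 9:c rests on {7:x}
piece 10:x rests on {9:c}
minimal pieces: {0:c, 3:z}
ways to finish when only these pieces remain (= sum over removing one remaining piece with nothing left below it):
  1 left: {8}→1  {10}→1
  2 left: {5,8}→1  {8,10}→2  {9,10}→1
  3 left: {4,5,8}→1  {5,8,10}→3  {7,9,10}→1  {8,9,10}→3
  4 left: {3,4,5,8}→1  {4,5,8,10}→4  {5,8,9,10}→6  {6,7,9,10}→1  {7,8,9,10}→4
  5 left: {2,6,7,9,10}→1  {3,4,5,8,10}→5  {4,5,8,9,10}→10  {5,7,8,9,10}→10  {6,7,8,9,10}→5
  6 left: {1,2,6,7,9,10}→1  {2,6,7,8,9,10}→6  {3,4,5,8,9,10}→15  {4,5,7,8,9,10}→20  {5,6,7,8,9,10}→15
  7 left: {0,1,2,6,7,9,10}→1  {1,2,6,7,8,9,10}→7  {2,5,6,7,8,9,10}→21  {3,4,5,7,8,9,10}→35  {4,5,6,7,8,9,10}→35
  8 left: {0,1,2,6,7,8,9,10}→8  {1,2,5,6,7,8,9,10}→28  {2,4,5,6,7,8,9,10}→56  {3,4,5,6,7,8,9,10}→70
  9 left: {0,1,2,5,6,7,8,9,10}→36  {1,2,4,5,6,7,8,9,10}→84  {2,3,4,5,6,7,8,9,10}→126
  placing 0:c first → 210 extensions
  placing 3:z first → 120 extensions
total linear extensions = 330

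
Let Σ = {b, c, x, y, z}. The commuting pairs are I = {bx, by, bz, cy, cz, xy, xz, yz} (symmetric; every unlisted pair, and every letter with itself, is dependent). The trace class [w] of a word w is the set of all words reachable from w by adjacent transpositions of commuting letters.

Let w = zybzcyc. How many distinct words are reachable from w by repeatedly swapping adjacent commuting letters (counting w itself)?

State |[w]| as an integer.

drop 0:z onto floor
drop 1:y onto floor
drop 2:b onto floor
drop 3:z onto {0:z}
drop 4:c onto {2:b}
drop 5:y onto {1:y}
drop 6:c onto {4:c}
ground layer = {0:z, 1:y, 2:b}
drop-orders for the pieces not yet dropped (sum over which currently-grounded one goes next):
  1 to go: {3} 1  {5} 1  {6} 1
  2 to go: {0,3} 1  {1,5} 1  {3,5} 2  {3,6} 2  {4,6} 1  {5,6} 2
  3 to go: {0,3,5} 3  {0,3,6} 3  {1,3,5} 3  {1,5,6} 3  {2,4,6} 1  {3,4,6} 3  {3,5,6} 6  {4,5,6} 3
  4 to go: {0,1,3,5} 6  {0,3,4,6} 6  {0,3,5,6} 12  {1,3,5,6} 12  {1,4,5,6} 6  {2,3,4,6} 4  {2,4,5,6} 4  {3,4,5,6} 12
  5 to go: {0,1,3,5,6} 30  {0,2,3,4,6} 10  {0,3,4,5,6} 30  {1,2,4,5,6} 10  {1,3,4,5,6} 30  {2,3,4,5,6} 20
  if 0:z drops first: 60 orders
  if 1:y drops first: 60 orders
  if 2:b drops first: 90 orders
heap linearizations: 210

210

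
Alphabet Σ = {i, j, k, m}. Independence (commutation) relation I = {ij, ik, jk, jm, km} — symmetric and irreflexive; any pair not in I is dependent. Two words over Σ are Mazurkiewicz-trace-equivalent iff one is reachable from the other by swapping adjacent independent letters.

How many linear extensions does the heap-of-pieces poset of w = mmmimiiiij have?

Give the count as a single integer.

#0=m has no predecessor
#1=m depends on [0:m]
#2=m depends on [1:m]
#3=i depends on [2:m]
#4=m depends on [3:i]
#5=i depends on [4:m]
#6=i depends on [5:i]
#7=i depends on [6:i]
#8=i depends on [7:i]
#9=j has no predecessor
sources: [0:m, 9:j]
N(rest) = Σ N(rest − s) over sources s of rest; N(one piece) = 1:
  size 1 → [8]=1  [9]=1
  size 2 → [7,8]=1  [8,9]=2
  size 3 → [6,7,8]=1  [7,8,9]=3
  size 4 → [5,6,7,8]=1  [6,7,8,9]=4
  size 5 → [4,5,6,7,8]=1  [5,6,7,8,9]=5
  size 6 → [3,4,5,6,7,8]=1  [4,5,6,7,8,9]=6
  size 7 → [2,3,4,5,6,7,8]=1  [3,4,5,6,7,8,9]=7
  size 8 → [1,2,3,4,5,6,7,8]=1  [2,3,4,5,6,7,8,9]=8
  first=0(m) contributes 9
  first=9(j) contributes 1
|[w]| = 10

10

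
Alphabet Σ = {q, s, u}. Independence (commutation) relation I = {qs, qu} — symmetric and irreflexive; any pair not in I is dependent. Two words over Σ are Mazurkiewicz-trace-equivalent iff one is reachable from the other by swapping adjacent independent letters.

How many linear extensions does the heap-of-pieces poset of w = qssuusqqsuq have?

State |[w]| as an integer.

330

drop 0:q onto floor
drop 1:s onto floor
drop 2:s onto {1:s}
drop 3:u onto {2:s}
drop 4:u onto {3:u}
drop 5:s onto {4:u}
drop 6:q onto {0:q}
drop 7:q onto {6:q}
drop 8:s onto {5:s}
drop 9:u onto {8:s}
drop 10:q onto {7:q}
ground layer = {0:q, 1:s}
drop-orders for the pieces not yet dropped (sum over which currently-grounded one goes next):
  1 to go: {9} 1  {10} 1
  2 to go: {7,10} 1  {8,9} 1  {9,10} 2
  3 to go: {5,8,9} 1  {6,7,10} 1  {7,9,10} 3  {8,9,10} 3
  4 to go: {0,6,7,10} 1  {4,5,8,9} 1  {5,8,9,10} 4  {6,7,9,10} 4  {7,8,9,10} 6
  5 to go: {0,6,7,9,10} 5  {3,4,5,8,9} 1  {4,5,8,9,10} 5  {5,7,8,9,10} 10  {6,7,8,9,10} 10
  6 to go: {0,6,7,8,9,10} 15  {2,3,4,5,8,9} 1  {3,4,5,8,9,10} 6  {4,5,7,8,9,10} 15  {5,6,7,8,9,10} 20
  7 to go: {0,5,6,7,8,9,10} 35  {1,2,3,4,5,8,9} 1  {2,3,4,5,8,9,10} 7  {3,4,5,7,8,9,10} 21  {4,5,6,7,8,9,10} 35
  8 to go: {0,4,5,6,7,8,9,10} 70  {1,2,3,4,5,8,9,10} 8  {2,3,4,5,7,8,9,10} 28  {3,4,5,6,7,8,9,10} 56
  9 to go: {0,3,4,5,6,7,8,9,10} 126  {1,2,3,4,5,7,8,9,10} 36  {2,3,4,5,6,7,8,9,10} 84
  if 0:q drops first: 120 orders
  if 1:s drops first: 210 orders
heap linearizations: 330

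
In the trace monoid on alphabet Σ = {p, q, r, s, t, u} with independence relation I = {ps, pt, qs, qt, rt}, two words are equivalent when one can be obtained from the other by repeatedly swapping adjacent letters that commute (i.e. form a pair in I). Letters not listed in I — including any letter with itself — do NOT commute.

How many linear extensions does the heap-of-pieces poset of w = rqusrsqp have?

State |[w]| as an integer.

piece 0:r — minimal
piece 1:q rests on {0:r}
piece 2:u rests on {1:q}
piece 3:s rests on {2:u}
piece 4:r rests on {3:s}
piece 5:s rests on {4:r}
piece 6:q rests on {4:r}
piece 7:p rests on {6:q}
minimal pieces: {0:r}
ways to finish when only these pieces remain (= sum over removing one remaining piece with nothing left below it):
  1 left: {5}→1  {7}→1
  2 left: {5,7}→2  {6,7}→1
  3 left: {5,6,7}→3
  4 left: {4,5,6,7}→3
  5 left: {3,4,5,6,7}→3
  6 left: {2,3,4,5,6,7}→3
  placing 0:r first → 3 extensions

3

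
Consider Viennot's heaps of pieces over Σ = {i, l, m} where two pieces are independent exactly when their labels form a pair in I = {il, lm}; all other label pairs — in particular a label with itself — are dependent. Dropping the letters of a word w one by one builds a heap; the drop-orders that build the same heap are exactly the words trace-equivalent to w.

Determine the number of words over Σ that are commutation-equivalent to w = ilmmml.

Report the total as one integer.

#0=i has no predecessor
#1=l has no predecessor
#2=m depends on [0:i]
#3=m depends on [2:m]
#4=m depends on [3:m]
#5=l depends on [1:l]
sources: [0:i, 1:l]
N(rest) = Σ N(rest − s) over sources s of rest; N(one piece) = 1:
  size 1 → [4]=1  [5]=1
  size 2 → [1,5]=1  [3,4]=1  [4,5]=2
  size 3 → [1,4,5]=3  [2,3,4]=1  [3,4,5]=3
  size 4 → [0,2,3,4]=1  [1,3,4,5]=6  [2,3,4,5]=4
  first=0(i) contributes 10
  first=1(l) contributes 5
|[w]| = 15

15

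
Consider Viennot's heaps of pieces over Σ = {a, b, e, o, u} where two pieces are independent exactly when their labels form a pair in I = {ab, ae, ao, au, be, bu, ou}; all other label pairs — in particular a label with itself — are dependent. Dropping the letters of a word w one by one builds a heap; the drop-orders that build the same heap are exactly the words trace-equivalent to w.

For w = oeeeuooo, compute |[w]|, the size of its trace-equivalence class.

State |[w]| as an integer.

4

0(o) covers ∅
1(e) covers 0:o
2(e) covers 1:e
3(e) covers 2:e
4(u) covers 3:e
5(o) covers 3:e
6(o) covers 5:o
7(o) covers 6:o
floor of heap: 0:o
completions by unplaced set U, small U first (add the entries for U minus each lowest piece of U):
  |U|=1: {4}:1  {7}:1
  |U|=2: {4,7}:2  {6,7}:1
  |U|=3: {4,6,7}:3  {5,6,7}:1
  |U|=4: {4,5,6,7}:4
  |U|=5: {3,4,5,6,7}:4
  |U|=6: {2,3,4,5,6,7}:4
  start at 0(o): 4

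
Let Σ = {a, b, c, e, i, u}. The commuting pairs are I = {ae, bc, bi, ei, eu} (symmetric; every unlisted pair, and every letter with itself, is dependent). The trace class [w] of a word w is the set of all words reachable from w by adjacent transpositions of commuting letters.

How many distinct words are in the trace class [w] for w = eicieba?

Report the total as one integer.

#0=e has no predecessor
#1=i has no predecessor
#2=c depends on [0:e, 1:i]
#3=i depends on [2:c]
#4=e depends on [2:c]
#5=b depends on [4:e]
#6=a depends on [3:i, 5:b]
sources: [0:e, 1:i]
N(rest) = Σ N(rest − s) over sources s of rest; N(one piece) = 1:
  size 1 → [6]=1
  size 2 → [3,6]=1  [5,6]=1
  size 3 → [3,5,6]=2  [4,5,6]=1
  size 4 → [3,4,5,6]=3
  size 5 → [2,3,4,5,6]=3
  first=0(e) contributes 3
  first=1(i) contributes 3
|[w]| = 6

6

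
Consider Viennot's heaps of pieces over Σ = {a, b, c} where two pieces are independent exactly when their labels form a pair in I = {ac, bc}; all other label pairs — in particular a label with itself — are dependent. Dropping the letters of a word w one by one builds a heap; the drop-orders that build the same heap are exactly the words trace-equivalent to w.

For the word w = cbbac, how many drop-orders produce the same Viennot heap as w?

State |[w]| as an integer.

#0=c has no predecessor
#1=b has no predecessor
#2=b depends on [1:b]
#3=a depends on [2:b]
#4=c depends on [0:c]
sources: [0:c, 1:b]
N(rest) = Σ N(rest − s) over sources s of rest; N(one piece) = 1:
  size 1 → [3]=1  [4]=1
  size 2 → [0,4]=1  [2,3]=1  [3,4]=2
  size 3 → [0,3,4]=3  [1,2,3]=1  [2,3,4]=3
  first=0(c) contributes 4
  first=1(b) contributes 6
|[w]| = 10

10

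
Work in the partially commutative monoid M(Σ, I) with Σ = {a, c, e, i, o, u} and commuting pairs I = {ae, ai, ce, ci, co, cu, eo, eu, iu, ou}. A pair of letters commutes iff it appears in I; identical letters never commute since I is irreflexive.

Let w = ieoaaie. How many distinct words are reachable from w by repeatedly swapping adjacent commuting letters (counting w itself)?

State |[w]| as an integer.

16

0(i) covers ∅
1(e) covers 0:i
2(o) covers 0:i
3(a) covers 2:o
4(a) covers 3:a
5(i) covers 1:e, 2:o
6(e) covers 5:i
floor of heap: 0:i
completions by unplaced set U, small U first (add the entries for U minus each lowest piece of U):
  |U|=1: {4}:1  {6}:1
  |U|=2: {3,4}:1  {4,6}:2  {5,6}:1
  |U|=3: {1,5,6}:1  {3,4,6}:3  {4,5,6}:3
  |U|=4: {1,4,5,6}:4  {3,4,5,6}:6
  |U|=5: {1,3,4,5,6}:10  {2,3,4,5,6}:6
  start at 0(i): 16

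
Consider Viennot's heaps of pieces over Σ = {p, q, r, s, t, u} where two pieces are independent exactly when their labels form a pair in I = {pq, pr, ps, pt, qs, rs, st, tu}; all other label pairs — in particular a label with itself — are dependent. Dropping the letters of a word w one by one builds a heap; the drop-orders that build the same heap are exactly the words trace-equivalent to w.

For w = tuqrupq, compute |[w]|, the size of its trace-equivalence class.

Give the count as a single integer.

4

piece 0:t — minimal
piece 1:u — minimal
piece 2:q rests on {0:t, 1:u}
piece 3:r rests on {2:q}
piece 4:u rests on {3:r}
piece 5:p rests on {4:u}
piece 6:q rests on {4:u}
minimal pieces: {0:t, 1:u}
ways to finish when only these pieces remain (= sum over removing one remaining piece with nothing left below it):
  1 left: {5}→1  {6}→1
  2 left: {5,6}→2
  3 left: {4,5,6}→2
  4 left: {3,4,5,6}→2
  5 left: {2,3,4,5,6}→2
  placing 0:t first → 2 extensions
  placing 1:u first → 2 extensions
total linear extensions = 4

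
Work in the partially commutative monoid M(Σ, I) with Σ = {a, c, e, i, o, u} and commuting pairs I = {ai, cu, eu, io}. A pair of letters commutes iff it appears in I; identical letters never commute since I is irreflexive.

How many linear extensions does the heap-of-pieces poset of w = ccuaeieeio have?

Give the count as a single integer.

6

drop 0:c onto floor
drop 1:c onto {0:c}
drop 2:u onto floor
drop 3:a onto {1:c, 2:u}
drop 4:e onto {3:a}
drop 5:i onto {4:e}
drop 6:e onto {5:i}
drop 7:e onto {6:e}
drop 8:i onto {7:e}
drop 9:o onto {7:e}
ground layer = {0:c, 2:u}
drop-orders for the pieces not yet dropped (sum over which currently-grounded one goes next):
  1 to go: {8} 1  {9} 1
  2 to go: {8,9} 2
  3 to go: {7,8,9} 2
  4 to go: {6,7,8,9} 2
  5 to go: {5,6,7,8,9} 2
  6 to go: {4,5,6,7,8,9} 2
  7 to go: {3,4,5,6,7,8,9} 2
  8 to go: {1,3,4,5,6,7,8,9} 2  {2,3,4,5,6,7,8,9} 2
  if 0:c drops first: 4 orders
  if 2:u drops first: 2 orders
heap linearizations: 6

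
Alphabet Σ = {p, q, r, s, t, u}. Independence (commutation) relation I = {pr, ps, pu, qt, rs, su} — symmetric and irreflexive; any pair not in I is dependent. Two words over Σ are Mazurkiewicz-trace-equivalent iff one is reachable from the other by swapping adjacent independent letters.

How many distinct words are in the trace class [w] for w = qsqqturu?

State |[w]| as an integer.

piece 0:q — minimal
piece 1:s rests on {0:q}
piece 2:q rests on {1:s}
piece 3:q rests on {2:q}
piece 4:t rests on {1:s}
piece 5:u rests on {3:q, 4:t}
piece 6:r rests on {5:u}
piece 7:u rests on {6:r}
minimal pieces: {0:q}
ways to finish when only these pieces remain (= sum over removing one remaining piece with nothing left below it):
  1 left: {7}→1
  2 left: {6,7}→1
  3 left: {5,6,7}→1
  4 left: {3,5,6,7}→1  {4,5,6,7}→1
  5 left: {2,3,5,6,7}→1  {3,4,5,6,7}→2
  6 left: {2,3,4,5,6,7}→3
  placing 0:q first → 3 extensions

3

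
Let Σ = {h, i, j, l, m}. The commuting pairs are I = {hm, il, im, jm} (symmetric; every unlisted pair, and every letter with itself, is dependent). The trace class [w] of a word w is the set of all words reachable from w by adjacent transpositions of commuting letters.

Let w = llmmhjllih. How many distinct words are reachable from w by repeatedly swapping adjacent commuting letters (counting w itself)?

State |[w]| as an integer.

22

drop 0:l onto floor
drop 1:l onto {0:l}
drop 2:m onto {1:l}
drop 3:m onto {2:m}
drop 4:h onto {1:l}
drop 5:j onto {4:h}
drop 6:l onto {3:m, 5:j}
drop 7:l onto {6:l}
drop 8:i onto {5:j}
drop 9:h onto {7:l, 8:i}
ground layer = {0:l}
drop-orders for the pieces not yet dropped (sum over which currently-grounded one goes next):
  1 to go: {9} 1
  2 to go: {7,9} 1  {8,9} 1
  3 to go: {6,7,9} 1  {7,8,9} 2
  4 to go: {3,6,7,9} 1  {6,7,8,9} 3
  5 to go: {2,3,6,7,9} 1  {3,6,7,8,9} 4  {5,6,7,8,9} 3
  6 to go: {2,3,6,7,8,9} 5  {3,5,6,7,8,9} 7  {4,5,6,7,8,9} 3
  7 to go: {2,3,5,6,7,8,9} 12  {3,4,5,6,7,8,9} 10
  8 to go: {2,3,4,5,6,7,8,9} 22
  if 0:l drops first: 22 orders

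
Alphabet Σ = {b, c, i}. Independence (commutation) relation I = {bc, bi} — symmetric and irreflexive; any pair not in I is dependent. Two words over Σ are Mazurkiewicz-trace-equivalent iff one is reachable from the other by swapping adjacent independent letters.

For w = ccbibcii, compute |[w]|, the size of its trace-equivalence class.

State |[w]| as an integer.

28

drop 0:c onto floor
drop 1:c onto {0:c}
drop 2:b onto floor
drop 3:i onto {1:c}
drop 4:b onto {2:b}
drop 5:c onto {3:i}
drop 6:i onto {5:c}
drop 7:i onto {6:i}
ground layer = {0:c, 2:b}
drop-orders for the pieces not yet dropped (sum over which currently-grounded one goes next):
  1 to go: {4} 1  {7} 1
  2 to go: {2,4} 1  {4,7} 2  {6,7} 1
  3 to go: {2,4,7} 3  {4,6,7} 3  {5,6,7} 1
  4 to go: {2,4,6,7} 6  {3,5,6,7} 1  {4,5,6,7} 4
  5 to go: {1,3,5,6,7} 1  {2,4,5,6,7} 10  {3,4,5,6,7} 5
  6 to go: {0,1,3,5,6,7} 1  {1,3,4,5,6,7} 6  {2,3,4,5,6,7} 15
  if 0:c drops first: 21 orders
  if 2:b drops first: 7 orders
heap linearizations: 28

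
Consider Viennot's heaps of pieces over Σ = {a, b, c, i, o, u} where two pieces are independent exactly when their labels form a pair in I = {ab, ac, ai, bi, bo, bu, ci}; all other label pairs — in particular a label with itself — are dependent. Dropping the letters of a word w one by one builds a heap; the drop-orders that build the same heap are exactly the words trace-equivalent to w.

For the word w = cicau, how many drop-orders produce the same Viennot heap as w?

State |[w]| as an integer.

12

#0=c has no predecessor
#1=i has no predecessor
#2=c depends on [0:c]
#3=a has no predecessor
#4=u depends on [1:i, 2:c, 3:a]
sources: [0:c, 1:i, 3:a]
N(rest) = Σ N(rest − s) over sources s of rest; N(one piece) = 1:
  size 1 → [4]=1
  size 2 → [1,4]=1  [2,4]=1  [3,4]=1
  size 3 → [0,2,4]=1  [1,2,4]=2  [1,3,4]=2  [2,3,4]=2
  first=0(c) contributes 6
  first=1(i) contributes 3
  first=3(a) contributes 3
|[w]| = 12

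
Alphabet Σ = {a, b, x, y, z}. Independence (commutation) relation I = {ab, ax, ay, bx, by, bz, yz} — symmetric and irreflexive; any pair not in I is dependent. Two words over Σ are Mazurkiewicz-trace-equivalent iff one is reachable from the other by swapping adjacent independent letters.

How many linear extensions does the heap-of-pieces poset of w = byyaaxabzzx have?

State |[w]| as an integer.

drop 0:b onto floor
drop 1:y onto floor
drop 2:y onto {1:y}
drop 3:a onto floor
drop 4:a onto {3:a}
drop 5:x onto {2:y}
drop 6:a onto {4:a}
drop 7:b onto {0:b}
drop 8:z onto {5:x, 6:a}
drop 9:z onto {8:z}
drop 10:x onto {9:z}
ground layer = {0:b, 1:y, 3:a}
drop-orders for the pieces not yet dropped (sum over which currently-grounded one goes next):
  1 to go: {7} 1  {10} 1
  2 to go: {0,7} 1  {7,10} 2  {9,10} 1
  3 to go: {0,7,10} 3  {7,9,10} 3  {8,9,10} 1
  4 to go: {0,7,9,10} 6  {5,8,9,10} 1  {6,8,9,10} 1  {7,8,9,10} 4
  5 to go: {0,7,8,9,10} 10  {2,5,8,9,10} 1  {4,6,8,9,10} 1  {5,6,8,9,10} 2  {5,7,8,9,10} 5  {6,7,8,9,10} 5
  6 to go: {0,5,7,8,9,10} 15  {0,6,7,8,9,10} 15  {1,2,5,8,9,10} 1  {2,5,6,8,9,10} 3  {2,5,7,8,9,10} 6  {3,4,6,8,9,10} 1  {4,5,6,8,9,10} 3  {4,6,7,8,9,10} 6  {5,6,7,8,9,10} 12
  7 to go: {0,2,5,7,8,9,10} 21  {0,4,6,7,8,9,10} 21  {0,5,6,7,8,9,10} 42  {1,2,5,6,8,9,10} 4  {1,2,5,7,8,9,10} 7  {2,4,5,6,8,9,10} 6  {2,5,6,7,8,9,10} 21  {3,4,5,6,8,9,10} 4  {3,4,6,7,8,9,10} 7  {4,5,6,7,8,9,10} 21
  8 to go: {0,1,2,5,7,8,9,10} 28  {0,2,5,6,7,8,9,10} 84  {0,3,4,6,7,8,9,10} 28  {0,4,5,6,7,8,9,10} 84  {1,2,4,5,6,8,9,10} 10  {1,2,5,6,7,8,9,10} 32  {2,3,4,5,6,8,9,10} 10  {2,4,5,6,7,8,9,10} 48  {3,4,5,6,7,8,9,10} 32
  9 to go: {0,1,2,5,6,7,8,9,10} 144  {0,2,4,5,6,7,8,9,10} 216  {0,3,4,5,6,7,8,9,10} 144  {1,2,3,4,5,6,8,9,10} 20  {1,2,4,5,6,7,8,9,10} 90  {2,3,4,5,6,7,8,9,10} 90
  if 0:b drops first: 200 orders
  if 1:y drops first: 450 orders
  if 3:a drops first: 450 orders
heap linearizations: 1100

1100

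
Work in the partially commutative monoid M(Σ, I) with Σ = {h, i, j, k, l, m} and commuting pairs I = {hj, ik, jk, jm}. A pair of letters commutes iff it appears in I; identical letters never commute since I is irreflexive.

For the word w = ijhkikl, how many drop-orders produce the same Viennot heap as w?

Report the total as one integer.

piece 0:i — minimal
piece 1:j rests on {0:i}
piece 2:h rests on {0:i}
piece 3:k rests on {2:h}
piece 4:i rests on {1:j, 2:h}
piece 5:k rests on {3:k}
piece 6:l rests on {4:i, 5:k}
minimal pieces: {0:i}
ways to finish when only these pieces remain (= sum over removing one remaining piece with nothing left below it):
  1 left: {6}→1
  2 left: {4,6}→1  {5,6}→1
  3 left: {1,4,6}→1  {3,5,6}→1  {4,5,6}→2
  4 left: {1,4,5,6}→3  {3,4,5,6}→3
  5 left: {1,3,4,5,6}→6  {2,3,4,5,6}→3
  placing 0:i first → 9 extensions

9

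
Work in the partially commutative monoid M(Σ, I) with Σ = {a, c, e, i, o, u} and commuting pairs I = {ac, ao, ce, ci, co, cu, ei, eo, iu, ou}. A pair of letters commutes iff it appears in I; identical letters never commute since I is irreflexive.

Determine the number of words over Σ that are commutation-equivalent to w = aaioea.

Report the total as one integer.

0(a) covers ∅
1(a) covers 0:a
2(i) covers 1:a
3(o) covers 2:i
4(e) covers 1:a
5(a) covers 2:i, 4:e
floor of heap: 0:a
completions by unplaced set U, small U first (add the entries for U minus each lowest piece of U):
  |U|=1: {3}:1  {5}:1
  |U|=2: {3,5}:2  {4,5}:1
  |U|=3: {2,3,5}:2  {3,4,5}:3
  |U|=4: {2,3,4,5}:5
  start at 0(a): 5

5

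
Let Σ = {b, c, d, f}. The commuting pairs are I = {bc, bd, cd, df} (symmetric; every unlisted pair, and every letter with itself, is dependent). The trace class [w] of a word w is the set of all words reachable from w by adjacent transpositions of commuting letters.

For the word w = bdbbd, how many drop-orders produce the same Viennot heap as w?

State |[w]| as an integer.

#0=b has no predecessor
#1=d has no predecessor
#2=b depends on [0:b]
#3=b depends on [2:b]
#4=d depends on [1:d]
sources: [0:b, 1:d]
N(rest) = Σ N(rest − s) over sources s of rest; N(one piece) = 1:
  size 1 → [3]=1  [4]=1
  size 2 → [1,4]=1  [2,3]=1  [3,4]=2
  size 3 → [0,2,3]=1  [1,3,4]=3  [2,3,4]=3
  first=0(b) contributes 6
  first=1(d) contributes 4
|[w]| = 10

10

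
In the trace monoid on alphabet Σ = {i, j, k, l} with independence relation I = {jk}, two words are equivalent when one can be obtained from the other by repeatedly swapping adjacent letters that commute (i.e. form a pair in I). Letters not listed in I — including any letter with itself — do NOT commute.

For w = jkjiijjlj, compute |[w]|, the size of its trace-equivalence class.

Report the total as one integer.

#0=j has no predecessor
#1=k has no predecessor
#2=j depends on [0:j]
#3=i depends on [1:k, 2:j]
#4=i depends on [3:i]
#5=j depends on [4:i]
#6=j depends on [5:j]
#7=l depends on [6:j]
#8=j depends on [7:l]
sources: [0:j, 1:k]
N(rest) = Σ N(rest − s) over sources s of rest; N(one piece) = 1:
  size 1 → [8]=1
  size 2 → [7,8]=1
  size 3 → [6,7,8]=1
  size 4 → [5,6,7,8]=1
  size 5 → [4,5,6,7,8]=1
  size 6 → [3,4,5,6,7,8]=1
  size 7 → [1,3,4,5,6,7,8]=1  [2,3,4,5,6,7,8]=1
  first=0(j) contributes 2
  first=1(k) contributes 1
|[w]| = 3

3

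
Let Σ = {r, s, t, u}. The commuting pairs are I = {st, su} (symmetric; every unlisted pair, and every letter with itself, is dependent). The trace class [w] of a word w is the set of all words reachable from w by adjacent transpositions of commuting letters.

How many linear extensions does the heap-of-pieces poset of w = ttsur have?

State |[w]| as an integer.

4

0(t) covers ∅
1(t) covers 0:t
2(s) covers ∅
3(u) covers 1:t
4(r) covers 2:s, 3:u
floor of heap: 0:t, 2:s
completions by unplaced set U, small U first (add the entries for U minus each lowest piece of U):
  |U|=1: {4}:1
  |U|=2: {2,4}:1  {3,4}:1
  |U|=3: {1,3,4}:1  {2,3,4}:2
  start at 0(t): 3
  start at 2(s): 1
sum over floor = 4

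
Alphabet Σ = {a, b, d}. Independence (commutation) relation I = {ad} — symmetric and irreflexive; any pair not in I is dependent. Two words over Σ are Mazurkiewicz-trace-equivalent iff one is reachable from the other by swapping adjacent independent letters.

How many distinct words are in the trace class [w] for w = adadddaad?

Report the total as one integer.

piece 0:a — minimal
piece 1:d — minimal
piece 2:a rests on {0:a}
piece 3:d rests on {1:d}
piece 4:d rests on {3:d}
piece 5:d rests on {4:d}
piece 6:a rests on {2:a}
piece 7:a rests on {6:a}
piece 8:d rests on {5:d}
minimal pieces: {0:a, 1:d}
ways to finish when only these pieces remain (= sum over removing one remaining piece with nothing left below it):
  1 left: {7}→1  {8}→1
  2 left: {5,8}→1  {6,7}→1  {7,8}→2
  3 left: {2,6,7}→1  {4,5,8}→1  {5,7,8}→3  {6,7,8}→3
  4 left: {0,2,6,7}→1  {2,6,7,8}→4  {3,4,5,8}→1  {4,5,7,8}→4  {5,6,7,8}→6
  5 left: {0,2,6,7,8}→5  {1,3,4,5,8}→1  {2,5,6,7,8}→10  {3,4,5,7,8}→5  {4,5,6,7,8}→10
  6 left: {0,2,5,6,7,8}→15  {1,3,4,5,7,8}→6  {2,4,5,6,7,8}→20  {3,4,5,6,7,8}→15
  7 left: {0,2,4,5,6,7,8}→35  {1,3,4,5,6,7,8}→21  {2,3,4,5,6,7,8}→35
  placing 0:a first → 56 extensions
  placing 1:d first → 70 extensions
total linear extensions = 126

126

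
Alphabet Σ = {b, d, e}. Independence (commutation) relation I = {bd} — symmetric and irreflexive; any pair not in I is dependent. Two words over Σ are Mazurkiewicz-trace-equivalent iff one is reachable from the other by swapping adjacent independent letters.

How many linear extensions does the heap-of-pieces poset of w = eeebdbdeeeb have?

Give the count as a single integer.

6

#0=e has no predecessor
#1=e depends on [0:e]
#2=e depends on [1:e]
#3=b depends on [2:e]
#4=d depends on [2:e]
#5=b depends on [3:b]
#6=d depends on [4:d]
#7=e depends on [5:b, 6:d]
#8=e depends on [7:e]
#9=e depends on [8:e]
#10=b depends on [9:e]
sources: [0:e]
N(rest) = Σ N(rest − s) over sources s of rest; N(one piece) = 1:
  size 1 → [10]=1
  size 2 → [9,10]=1
  size 3 → [8,9,10]=1
  size 4 → [7,8,9,10]=1
  size 5 → [5,7,8,9,10]=1  [6,7,8,9,10]=1
  size 6 → [3,5,7,8,9,10]=1  [4,6,7,8,9,10]=1  [5,6,7,8,9,10]=2
  size 7 → [3,5,6,7,8,9,10]=3  [4,5,6,7,8,9,10]=3
  size 8 → [3,4,5,6,7,8,9,10]=6
  size 9 → [2,3,4,5,6,7,8,9,10]=6
  first=0(e) contributes 6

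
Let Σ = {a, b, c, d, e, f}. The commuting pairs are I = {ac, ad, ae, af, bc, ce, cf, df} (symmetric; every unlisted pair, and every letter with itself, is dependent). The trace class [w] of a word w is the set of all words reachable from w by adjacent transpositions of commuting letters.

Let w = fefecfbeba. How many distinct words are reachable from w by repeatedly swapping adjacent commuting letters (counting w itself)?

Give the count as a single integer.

#0=f has no predecessor
#1=e depends on [0:f]
#2=f depends on [1:e]
#3=e depends on [2:f]
#4=c has no predecessor
#5=f depends on [3:e]
#6=b depends on [5:f]
#7=e depends on [6:b]
#8=b depends on [7:e]
#9=a depends on [8:b]
sources: [0:f, 4:c]
N(rest) = Σ N(rest − s) over sources s of rest; N(one piece) = 1:
  size 1 → [4]=1  [9]=1
  size 2 → [4,9]=2  [8,9]=1
  size 3 → [4,8,9]=3  [7,8,9]=1
  size 4 → [4,7,8,9]=4  [6,7,8,9]=1
  size 5 → [4,6,7,8,9]=5  [5,6,7,8,9]=1
  size 6 → [3,5,6,7,8,9]=1  [4,5,6,7,8,9]=6
  size 7 → [2,3,5,6,7,8,9]=1  [3,4,5,6,7,8,9]=7
  size 8 → [1,2,3,5,6,7,8,9]=1  [2,3,4,5,6,7,8,9]=8
  first=0(f) contributes 9
  first=4(c) contributes 1
|[w]| = 10

10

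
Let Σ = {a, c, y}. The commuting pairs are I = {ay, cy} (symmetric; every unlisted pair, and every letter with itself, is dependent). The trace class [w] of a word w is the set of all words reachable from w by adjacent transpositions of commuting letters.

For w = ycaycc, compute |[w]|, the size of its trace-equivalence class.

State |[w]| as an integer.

15

drop 0:y onto floor
drop 1:c onto floor
drop 2:a onto {1:c}
drop 3:y onto {0:y}
drop 4:c onto {2:a}
drop 5:c onto {4:c}
ground layer = {0:y, 1:c}
drop-orders for the pieces not yet dropped (sum over which currently-grounded one goes next):
  1 to go: {3} 1  {5} 1
  2 to go: {0,3} 1  {3,5} 2  {4,5} 1
  3 to go: {0,3,5} 3  {2,4,5} 1  {3,4,5} 3
  4 to go: {0,3,4,5} 6  {1,2,4,5} 1  {2,3,4,5} 4
  if 0:y drops first: 5 orders
  if 1:c drops first: 10 orders
heap linearizations: 15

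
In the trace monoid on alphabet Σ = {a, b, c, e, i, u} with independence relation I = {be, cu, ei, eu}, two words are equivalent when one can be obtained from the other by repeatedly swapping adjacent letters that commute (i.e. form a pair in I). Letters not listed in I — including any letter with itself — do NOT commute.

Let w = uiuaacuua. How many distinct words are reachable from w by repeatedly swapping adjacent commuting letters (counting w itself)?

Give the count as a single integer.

3

0(u) covers ∅
1(i) covers 0:u
2(u) covers 1:i
3(a) covers 2:u
4(a) covers 3:a
5(c) covers 4:a
6(u) covers 4:a
7(u) covers 6:u
8(a) covers 5:c, 7:u
floor of heap: 0:u
completions by unplaced set U, small U first (add the entries for U minus each lowest piece of U):
  |U|=1: {8}:1
  |U|=2: {5,8}:1  {7,8}:1
  |U|=3: {5,7,8}:2  {6,7,8}:1
  |U|=4: {5,6,7,8}:3
  |U|=5: {4,5,6,7,8}:3
  |U|=6: {3,4,5,6,7,8}:3
  |U|=7: {2,3,4,5,6,7,8}:3
  start at 0(u): 3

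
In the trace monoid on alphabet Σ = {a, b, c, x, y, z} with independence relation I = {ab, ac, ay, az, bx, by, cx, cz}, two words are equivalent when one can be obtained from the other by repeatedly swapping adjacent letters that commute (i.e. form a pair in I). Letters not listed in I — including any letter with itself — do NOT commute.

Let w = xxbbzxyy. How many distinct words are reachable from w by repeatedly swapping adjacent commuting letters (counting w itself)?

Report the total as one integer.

6

#0=x has no predecessor
#1=x depends on [0:x]
#2=b has no predecessor
#3=b depends on [2:b]
#4=z depends on [1:x, 3:b]
#5=x depends on [4:z]
#6=y depends on [5:x]
#7=y depends on [6:y]
sources: [0:x, 2:b]
N(rest) = Σ N(rest − s) over sources s of rest; N(one piece) = 1:
  size 1 → [7]=1
  size 2 → [6,7]=1
  size 3 → [5,6,7]=1
  size 4 → [4,5,6,7]=1
  size 5 → [1,4,5,6,7]=1  [3,4,5,6,7]=1
  size 6 → [0,1,4,5,6,7]=1  [1,3,4,5,6,7]=2  [2,3,4,5,6,7]=1
  first=0(x) contributes 3
  first=2(b) contributes 3
|[w]| = 6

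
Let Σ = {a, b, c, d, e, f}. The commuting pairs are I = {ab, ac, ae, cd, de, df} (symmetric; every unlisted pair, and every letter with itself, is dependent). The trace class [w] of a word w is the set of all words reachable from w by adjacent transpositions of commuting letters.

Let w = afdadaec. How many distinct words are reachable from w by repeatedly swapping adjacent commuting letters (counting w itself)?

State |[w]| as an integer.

25

0(a) covers ∅
1(f) covers 0:a
2(d) covers 0:a
3(a) covers 1:f, 2:d
4(d) covers 3:a
5(a) covers 4:d
6(e) covers 1:f
7(c) covers 6:e
floor of heap: 0:a
completions by unplaced set U, small U first (add the entries for U minus each lowest piece of U):
  |U|=1: {5}:1  {7}:1
  |U|=2: {4,5}:1  {5,7}:2  {6,7}:1
  |U|=3: {3,4,5}:1  {4,5,7}:3  {5,6,7}:3
  |U|=4: {2,3,4,5}:1  {3,4,5,7}:4  {4,5,6,7}:6
  |U|=5: {2,3,4,5,7}:5  {3,4,5,6,7}:10
  |U|=6: {1,3,4,5,6,7}:10  {2,3,4,5,6,7}:15
  start at 0(a): 25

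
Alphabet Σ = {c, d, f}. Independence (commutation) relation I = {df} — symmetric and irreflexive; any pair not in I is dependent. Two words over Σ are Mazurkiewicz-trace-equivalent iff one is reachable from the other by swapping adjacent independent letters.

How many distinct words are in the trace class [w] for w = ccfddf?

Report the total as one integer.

6

#0=c has no predecessor
#1=c depends on [0:c]
#2=f depends on [1:c]
#3=d depends on [1:c]
#4=d depends on [3:d]
#5=f depends on [2:f]
sources: [0:c]
N(rest) = Σ N(rest − s) over sources s of rest; N(one piece) = 1:
  size 1 → [4]=1  [5]=1
  size 2 → [2,5]=1  [3,4]=1  [4,5]=2
  size 3 → [2,4,5]=3  [3,4,5]=3
  size 4 → [2,3,4,5]=6
  first=0(c) contributes 6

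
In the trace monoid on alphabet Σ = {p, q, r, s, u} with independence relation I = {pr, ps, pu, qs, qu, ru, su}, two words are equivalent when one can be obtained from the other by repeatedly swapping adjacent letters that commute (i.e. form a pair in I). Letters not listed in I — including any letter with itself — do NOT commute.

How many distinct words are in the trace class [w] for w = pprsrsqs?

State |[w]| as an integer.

piece 0:p — minimal
piece 1:p rests on {0:p}
piece 2:r — minimal
piece 3:s rests on {2:r}
piece 4:r rests on {3:s}
piece 5:s rests on {4:r}
piece 6:q rests on {1:p, 4:r}
piece 7:s rests on {5:s}
minimal pieces: {0:p, 2:r}
ways to finish when only these pieces remain (= sum over removing one remaining piece with nothing left below it):
  1 left: {6}→1  {7}→1
  2 left: {1,6}→1  {5,7}→1  {6,7}→2
  3 left: {0,1,6}→1  {1,6,7}→3  {5,6,7}→3
  4 left: {0,1,6,7}→4  {1,5,6,7}→6  {4,5,6,7}→3
  5 left: {0,1,5,6,7}→10  {1,4,5,6,7}→9  {3,4,5,6,7}→3
  6 left: {0,1,4,5,6,7}→19  {1,3,4,5,6,7}→12  {2,3,4,5,6,7}→3
  placing 0:p first → 15 extensions
  placing 2:r first → 31 extensions
total linear extensions = 46

46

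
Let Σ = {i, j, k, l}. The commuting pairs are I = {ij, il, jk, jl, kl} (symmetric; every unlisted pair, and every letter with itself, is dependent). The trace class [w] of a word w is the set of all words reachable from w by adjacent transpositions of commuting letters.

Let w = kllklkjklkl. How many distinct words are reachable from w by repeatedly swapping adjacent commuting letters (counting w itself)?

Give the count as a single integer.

0(k) covers ∅
1(l) covers ∅
2(l) covers 1:l
3(k) covers 0:k
4(l) covers 2:l
5(k) covers 3:k
6(j) covers ∅
7(k) covers 5:k
8(l) covers 4:l
9(k) covers 7:k
10(l) covers 8:l
floor of heap: 0:k, 1:l, 6:j
completions by unplaced set U, small U first (add the entries for U minus each lowest piece of U):
  |U|=1: {6}:1  {9}:1  {10}:1
  |U|=2: {6,9}:2  {6,10}:2  {7,9}:1  {8,10}:1  {9,10}:2
  |U|=3: {4,8,10}:1  {5,7,9}:1  {6,7,9}:3  {6,8,10}:3  {6,9,10}:6  {7,9,10}:3  {8,9,10}:3
  |U|=4: {2,4,8,10}:1  {3,5,7,9}:1  {4,6,8,10}:4  {4,8,9,10}:4  {5,6,7,9}:4  {5,7,9,10}:4  {6,7,9,10}:12  {6,8,9,10}:12  {7,8,9,10}:6
  |U|=5: {0,3,5,7,9}:1  {1,2,4,8,10}:1  {2,4,6,8,10}:5  {2,4,8,9,10}:5  {3,5,6,7,9}:5  {3,5,7,9,10}:5  {4,6,8,9,10}:20  {4,7,8,9,10}:10  {5,6,7,9,10}:20  {5,7,8,9,10}:10  {6,7,8,9,10}:30
  |U|=6: {0,3,5,6,7,9}:6  {0,3,5,7,9,10}:6  {1,2,4,6,8,10}:6  {1,2,4,8,9,10}:6  {2,4,6,8,9,10}:30  {2,4,7,8,9,10}:15  {3,5,6,7,9,10}:30  {3,5,7,8,9,10}:15  {4,5,7,8,9,10}:20  {4,6,7,8,9,10}:60  {5,6,7,8,9,10}:60
  |U|=7: {0,3,5,6,7,9,10}:42  {0,3,5,7,8,9,10}:21  {1,2,4,6,8,9,10}:42  {1,2,4,7,8,9,10}:21  {2,4,5,7,8,9,10}:35  {2,4,6,7,8,9,10}:105  {3,4,5,7,8,9,10}:35  {3,5,6,7,8,9,10}:105  {4,5,6,7,8,9,10}:140
  |U|=8: {0,3,4,5,7,8,9,10}:56  {0,3,5,6,7,8,9,10}:168  {1,2,4,5,7,8,9,10}:56  {1,2,4,6,7,8,9,10}:168  {2,3,4,5,7,8,9,10}:70  {2,4,5,6,7,8,9,10}:280  {3,4,5,6,7,8,9,10}:280
  |U|=9: {0,2,3,4,5,7,8,9,10}:126  {0,3,4,5,6,7,8,9,10}:504  {1,2,3,4,5,7,8,9,10}:126  {1,2,4,5,6,7,8,9,10}:504  {2,3,4,5,6,7,8,9,10}:630
  start at 0(k): 1260
  start at 1(l): 1260
  start at 6(j): 252
sum over floor = 2772

2772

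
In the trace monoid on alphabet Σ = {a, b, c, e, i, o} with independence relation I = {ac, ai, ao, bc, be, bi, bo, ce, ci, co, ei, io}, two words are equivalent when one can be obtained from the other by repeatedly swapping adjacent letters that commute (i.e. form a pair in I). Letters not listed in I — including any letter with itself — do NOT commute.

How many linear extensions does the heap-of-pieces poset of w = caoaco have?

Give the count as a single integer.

0(c) covers ∅
1(a) covers ∅
2(o) covers ∅
3(a) covers 1:a
4(c) covers 0:c
5(o) covers 2:o
floor of heap: 0:c, 1:a, 2:o
completions by unplaced set U, small U first (add the entries for U minus each lowest piece of U):
  |U|=1: {3}:1  {4}:1  {5}:1
  |U|=2: {0,4}:1  {1,3}:1  {2,5}:1  {3,4}:2  {3,5}:2  {4,5}:2
  |U|=3: {0,3,4}:3  {0,4,5}:3  {1,3,4}:3  {1,3,5}:3  {2,3,5}:3  {2,4,5}:3  {3,4,5}:6
  |U|=4: {0,1,3,4}:6  {0,2,4,5}:6  {0,3,4,5}:12  {1,2,3,5}:6  {1,3,4,5}:12  {2,3,4,5}:12
  start at 0(c): 30
  start at 1(a): 30
  start at 2(o): 30
sum over floor = 90

90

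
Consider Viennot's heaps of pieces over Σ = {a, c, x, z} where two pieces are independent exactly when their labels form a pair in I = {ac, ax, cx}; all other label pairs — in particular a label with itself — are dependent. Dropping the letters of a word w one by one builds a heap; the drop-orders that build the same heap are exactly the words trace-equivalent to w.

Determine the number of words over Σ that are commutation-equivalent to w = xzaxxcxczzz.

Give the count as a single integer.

#0=x has no predecessor
#1=z depends on [0:x]
#2=a depends on [1:z]
#3=x depends on [1:z]
#4=x depends on [3:x]
#5=c depends on [1:z]
#6=x depends on [4:x]
#7=c depends on [5:c]
#8=z depends on [2:a, 6:x, 7:c]
#9=z depends on [8:z]
#10=z depends on [9:z]
sources: [0:x]
N(rest) = Σ N(rest − s) over sources s of rest; N(one piece) = 1:
  size 1 → [10]=1
  size 2 → [9,10]=1
  size 3 → [8,9,10]=1
  size 4 → [2,8,9,10]=1  [6,8,9,10]=1  [7,8,9,10]=1
  size 5 → [2,6,8,9,10]=2  [2,7,8,9,10]=2  [4,6,8,9,10]=1  [5,7,8,9,10]=1  [6,7,8,9,10]=2
  size 6 → [2,4,6,8,9,10]=3  [2,5,7,8,9,10]=3  [2,6,7,8,9,10]=6  [3,4,6,8,9,10]=1  [4,6,7,8,9,10]=3  [5,6,7,8,9,10]=3
  size 7 → [2,3,4,6,8,9,10]=4  [2,4,6,7,8,9,10]=12  [2,5,6,7,8,9,10]=12  [3,4,6,7,8,9,10]=4  [4,5,6,7,8,9,10]=6
  size 8 → [2,3,4,6,7,8,9,10]=20  [2,4,5,6,7,8,9,10]=30  [3,4,5,6,7,8,9,10]=10
  size 9 → [2,3,4,5,6,7,8,9,10]=60
  first=0(x) contributes 60

60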